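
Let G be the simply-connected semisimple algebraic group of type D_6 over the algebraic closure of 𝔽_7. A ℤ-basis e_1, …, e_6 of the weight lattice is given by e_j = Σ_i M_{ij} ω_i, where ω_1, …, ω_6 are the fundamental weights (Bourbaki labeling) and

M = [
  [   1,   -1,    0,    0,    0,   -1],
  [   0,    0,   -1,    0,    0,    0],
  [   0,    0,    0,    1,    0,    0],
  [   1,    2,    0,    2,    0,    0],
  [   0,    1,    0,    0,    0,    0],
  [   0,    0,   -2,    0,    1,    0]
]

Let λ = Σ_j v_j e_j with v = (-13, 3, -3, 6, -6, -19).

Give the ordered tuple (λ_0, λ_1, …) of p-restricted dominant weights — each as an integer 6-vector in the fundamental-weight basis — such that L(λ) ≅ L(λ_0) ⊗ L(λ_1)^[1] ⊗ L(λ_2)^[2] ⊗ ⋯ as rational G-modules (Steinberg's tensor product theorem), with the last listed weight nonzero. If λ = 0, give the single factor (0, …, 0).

Compute c_i = Σ_j M_{ij} v_j with v = (-13, 3, -3, 6, -6, -19):
  c_1 = 1*-13 + -1*3 + 0*-3 + 0*6 + 0*-6 + -1*-19 = 3
  c_2 = 0*-13 + 0*3 + -1*-3 + 0*6 + 0*-6 + 0*-19 = 3
  c_3 = 0*-13 + 0*3 + 0*-3 + 1*6 + 0*-6 + 0*-19 = 6
  c_4 = 1*-13 + 2*3 + 0*-3 + 2*6 + 0*-6 + 0*-19 = 5
  c_5 = 0*-13 + 1*3 + 0*-3 + 0*6 + 0*-6 + 0*-19 = 3
  c_6 = 0*-13 + 0*3 + -2*-3 + 0*6 + 1*-6 + 0*-19 = 0
Base-7 expansion of each c_i:
  c_1 = 3 = 3·7^0
  c_2 = 3 = 3·7^0
  c_3 = 6 = 6·7^0
  c_4 = 5 = 5·7^0
  c_5 = 3 = 3·7^0
  c_6 = 0
p-restricted factor λ_0 = (3, 3, 6, 5, 3, 0)

((3, 3, 6, 5, 3, 0),)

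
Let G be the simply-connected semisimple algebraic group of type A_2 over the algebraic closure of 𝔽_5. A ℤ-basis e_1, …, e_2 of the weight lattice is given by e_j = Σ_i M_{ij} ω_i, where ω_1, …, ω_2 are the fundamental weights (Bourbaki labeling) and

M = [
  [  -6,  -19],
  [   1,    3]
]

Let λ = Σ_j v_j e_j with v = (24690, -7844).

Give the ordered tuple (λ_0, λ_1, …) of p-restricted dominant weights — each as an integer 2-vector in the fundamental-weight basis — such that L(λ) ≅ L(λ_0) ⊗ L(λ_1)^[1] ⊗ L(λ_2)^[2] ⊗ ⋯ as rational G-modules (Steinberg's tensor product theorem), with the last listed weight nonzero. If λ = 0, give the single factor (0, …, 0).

Compute c_i = Σ_j M_{ij} v_j with v = (24690, -7844):
  c_1 = (-6)·(24690) + (-19)·(-7844) = 896
  c_2 = 1·24690 + (3)·(-7844) = 1158
Base-5 expansion of each c_i:
  c_1 = 896 = 1·5^0 + 4·5^1 + 0·5^2 + 2·5^3 + 1·5^4
  c_2 = 1158 = 3·5^0 + 1·5^1 + 1·5^2 + 4·5^3 + 1·5^4
Factor λ_0 = (1, 3)
Factor λ_1 = (4, 1)
Factor λ_2 = (0, 1)
Factor λ_3 = (2, 4)
Factor λ_4 = (1, 1)

((1, 3), (4, 1), (0, 1), (2, 4), (1, 1))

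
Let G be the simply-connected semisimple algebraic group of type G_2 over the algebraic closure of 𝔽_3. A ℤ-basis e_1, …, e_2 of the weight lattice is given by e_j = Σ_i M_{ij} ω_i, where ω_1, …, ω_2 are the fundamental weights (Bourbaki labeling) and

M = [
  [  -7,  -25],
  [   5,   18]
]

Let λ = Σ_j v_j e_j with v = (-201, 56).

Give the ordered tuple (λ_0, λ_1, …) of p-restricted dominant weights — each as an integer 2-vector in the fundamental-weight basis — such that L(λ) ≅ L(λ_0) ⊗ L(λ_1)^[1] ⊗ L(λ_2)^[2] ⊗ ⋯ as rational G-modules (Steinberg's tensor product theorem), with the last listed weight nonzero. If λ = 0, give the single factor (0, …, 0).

((1, 0), (2, 1))

In the fundamental-weight basis, λ has coordinates c = M·v (v = (-201, 56)):
  c_1 = (-7)·(-201) + (-25)·(56) = 7
  c_2 = (5)·(-201) + (18)·(56) = 3
Base-3 expansion of each c_i:
  c_1 = 7 = 1·3^0 + 2·3^1
  c_2 = 3 = 0·3^0 + 1·3^1
Factor λ_0 = (1, 0)
Factor λ_1 = (2, 1)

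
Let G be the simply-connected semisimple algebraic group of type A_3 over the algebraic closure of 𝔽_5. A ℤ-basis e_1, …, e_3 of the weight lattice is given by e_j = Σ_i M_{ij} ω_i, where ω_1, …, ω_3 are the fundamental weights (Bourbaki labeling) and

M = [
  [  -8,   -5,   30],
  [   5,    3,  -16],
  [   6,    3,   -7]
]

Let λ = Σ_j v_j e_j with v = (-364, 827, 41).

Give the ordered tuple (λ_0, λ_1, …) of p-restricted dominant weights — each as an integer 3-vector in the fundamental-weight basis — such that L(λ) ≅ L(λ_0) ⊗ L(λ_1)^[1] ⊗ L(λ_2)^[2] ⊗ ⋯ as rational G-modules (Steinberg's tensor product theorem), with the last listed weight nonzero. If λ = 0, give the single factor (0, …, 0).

ω-coordinates c = M·v, v = (-364, 827, 41):
  c_1 = (-8)·(-364) + (-5)·(827) + 30·41 = 7
  c_2 = (5)·(-364) + 3·827 + (-16)·(41) = 5
  c_3 = (6)·(-364) + 3·827 + (-7)·(41) = 10
Writing each c_i in base p = 5:
  c_1 = 7 = 2·5^0 + 1·5^1
  c_2 = 5 = 0·5^0 + 1·5^1
  c_3 = 10 = 0·5^0 + 2·5^1
Factor λ_0 = (2, 0, 0)
Factor λ_1 = (1, 1, 2)

((2, 0, 0), (1, 1, 2))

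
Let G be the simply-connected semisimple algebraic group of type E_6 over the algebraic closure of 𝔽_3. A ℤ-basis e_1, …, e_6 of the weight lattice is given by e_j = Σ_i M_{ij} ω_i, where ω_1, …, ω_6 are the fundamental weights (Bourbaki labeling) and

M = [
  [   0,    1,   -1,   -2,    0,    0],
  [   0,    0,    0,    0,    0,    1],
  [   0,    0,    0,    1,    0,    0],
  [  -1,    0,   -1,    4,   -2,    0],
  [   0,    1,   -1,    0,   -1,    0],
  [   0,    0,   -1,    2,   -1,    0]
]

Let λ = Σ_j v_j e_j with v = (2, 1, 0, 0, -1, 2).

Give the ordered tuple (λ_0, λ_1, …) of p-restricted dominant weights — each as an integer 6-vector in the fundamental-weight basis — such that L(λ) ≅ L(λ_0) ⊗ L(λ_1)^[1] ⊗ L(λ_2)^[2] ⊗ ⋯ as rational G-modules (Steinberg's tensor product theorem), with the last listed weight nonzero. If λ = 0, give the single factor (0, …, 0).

ω-coordinates c = M·v, v = (2, 1, 0, 0, -1, 2):
  c_1 = (0)·(2) + (1)·(1) + (-1)·(0) + (-2)·(0) + (0)·(-1) + (0)·(2) = 1
  c_2 = (0)·(2) + (0)·(1) + (0)·(0) + (0)·(0) + (0)·(-1) + (1)·(2) = 2
  c_3 = (0)·(2) + (0)·(1) + (0)·(0) + (1)·(0) + (0)·(-1) + (0)·(2) = 0
  c_4 = (-1)·(2) + (0)·(1) + (-1)·(0) + (4)·(0) + (-2)·(-1) + (0)·(2) = 0
  c_5 = (0)·(2) + (1)·(1) + (-1)·(0) + (0)·(0) + (-1)·(-1) + (0)·(2) = 2
  c_6 = (0)·(2) + (0)·(1) + (-1)·(0) + (2)·(0) + (-1)·(-1) + (0)·(2) = 1
Expand coordinatewise in base 3:
  c_1 = 1 = 1·3^0
  c_2 = 2 = 2·3^0
  c_3 = 0
  c_4 = 0
  c_5 = 2 = 2·3^0
  c_6 = 1 = 1·3^0
Factor λ_0 = (1, 2, 0, 0, 2, 1)

((1, 2, 0, 0, 2, 1),)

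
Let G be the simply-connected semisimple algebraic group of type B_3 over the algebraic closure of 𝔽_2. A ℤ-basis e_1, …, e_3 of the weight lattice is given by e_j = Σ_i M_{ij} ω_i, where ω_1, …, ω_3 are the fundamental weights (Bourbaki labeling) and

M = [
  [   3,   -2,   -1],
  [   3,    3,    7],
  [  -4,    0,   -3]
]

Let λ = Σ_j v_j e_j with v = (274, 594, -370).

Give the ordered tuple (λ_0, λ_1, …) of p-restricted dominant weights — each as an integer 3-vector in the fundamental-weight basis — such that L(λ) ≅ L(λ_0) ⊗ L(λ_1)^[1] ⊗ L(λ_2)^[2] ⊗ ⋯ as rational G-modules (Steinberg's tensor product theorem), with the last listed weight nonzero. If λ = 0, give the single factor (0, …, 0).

((0, 0, 0), (0, 1, 1), (1, 1, 1), (0, 1, 1))

Compute c_i = Σ_j M_{ij} v_j with v = (274, 594, -370):
  c_1 = (3)·(274) + (-2)·(594) + (-1)·(-370) = 4
  c_2 = (3)·(274) + (3)·(594) + (7)·(-370) = 14
  c_3 = (-4)·(274) + (0)·(594) + (-3)·(-370) = 14
Base-2 expansion of each c_i:
  c_1 = 4 = 0·2^0 + 0·2^1 + 1·2^2
  c_2 = 14 = 0·2^0 + 1·2^1 + 1·2^2 + 1·2^3
  c_3 = 14 = 0·2^0 + 1·2^1 + 1·2^2 + 1·2^3
p-restricted factor λ_0 = (0, 0, 0)
p-restricted factor λ_1 = (0, 1, 1)
p-restricted factor λ_2 = (1, 1, 1)
p-restricted factor λ_3 = (0, 1, 1)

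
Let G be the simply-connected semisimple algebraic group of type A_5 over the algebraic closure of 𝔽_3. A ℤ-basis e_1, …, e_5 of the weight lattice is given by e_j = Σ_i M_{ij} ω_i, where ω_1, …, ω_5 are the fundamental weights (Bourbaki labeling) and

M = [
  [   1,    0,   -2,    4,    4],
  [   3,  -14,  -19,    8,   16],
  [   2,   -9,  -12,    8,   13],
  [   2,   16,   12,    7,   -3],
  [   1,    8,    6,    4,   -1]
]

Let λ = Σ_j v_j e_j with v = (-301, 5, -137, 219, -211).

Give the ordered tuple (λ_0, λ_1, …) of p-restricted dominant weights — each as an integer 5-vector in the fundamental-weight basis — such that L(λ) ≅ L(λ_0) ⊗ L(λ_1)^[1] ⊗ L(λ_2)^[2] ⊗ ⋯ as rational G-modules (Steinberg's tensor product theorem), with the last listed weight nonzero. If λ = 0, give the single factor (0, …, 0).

Compute c_i = Σ_j M_{ij} v_j with v = (-301, 5, -137, 219, -211):
  c_1 = (1)·(-301) + 0·5 + (-2)·(-137) + 4·219 + (4)·(-211) = 5
  c_2 = (3)·(-301) + (-14)·(5) + (-19)·(-137) + 8·219 + (16)·(-211) = 6
  c_3 = (2)·(-301) + (-9)·(5) + (-12)·(-137) + 8·219 + (13)·(-211) = 6
  c_4 = (2)·(-301) + 16·5 + (12)·(-137) + 7·219 + (-3)·(-211) = 0
  c_5 = (1)·(-301) + 8·5 + (6)·(-137) + 4·219 + (-1)·(-211) = 4
Writing each c_i in base p = 3:
  c_1 = 5 = 2·3^0 + 1·3^1
  c_2 = 6 = 0·3^0 + 2·3^1
  c_3 = 6 = 0·3^0 + 2·3^1
  c_4 = 0
  c_5 = 4 = 1·3^0 + 1·3^1
λ_0 = (2, 0, 0, 0, 1)
λ_1 = (1, 2, 2, 0, 1)

((2, 0, 0, 0, 1), (1, 2, 2, 0, 1))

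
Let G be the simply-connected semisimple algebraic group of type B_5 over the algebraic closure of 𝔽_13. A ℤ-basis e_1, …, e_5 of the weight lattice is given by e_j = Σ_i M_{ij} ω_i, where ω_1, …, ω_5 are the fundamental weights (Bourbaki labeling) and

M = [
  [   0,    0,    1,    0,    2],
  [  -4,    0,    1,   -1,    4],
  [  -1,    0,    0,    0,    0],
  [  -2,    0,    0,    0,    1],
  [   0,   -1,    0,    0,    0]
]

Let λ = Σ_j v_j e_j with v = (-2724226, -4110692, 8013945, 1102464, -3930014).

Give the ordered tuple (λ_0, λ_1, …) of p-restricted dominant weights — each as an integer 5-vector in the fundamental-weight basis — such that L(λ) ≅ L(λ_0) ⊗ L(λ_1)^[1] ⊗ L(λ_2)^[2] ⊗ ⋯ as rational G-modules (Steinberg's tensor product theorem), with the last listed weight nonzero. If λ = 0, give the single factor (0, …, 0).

Converting to the ω-basis (c_i = row i of M dotted with v = (-2724226, -4110692, 8013945, 1102464, -3930014)):
  c_1 = (0)·(-2724226) + (0)·(-4110692) + 1·8013945 + 0·1102464 + (2)·(-3930014) = 153917
  c_2 = (-4)·(-2724226) + (0)·(-4110692) + 1·8013945 + (-1)·(1102464) + (4)·(-3930014) = 2088329
  c_3 = (-1)·(-2724226) + (0)·(-4110692) + 0·8013945 + 0·1102464 + (0)·(-3930014) = 2724226
  c_4 = (-2)·(-2724226) + (0)·(-4110692) + 0·8013945 + 0·1102464 + (1)·(-3930014) = 1518438
  c_5 = (0)·(-2724226) + (-1)·(-4110692) + 0·8013945 + 0·1102464 + (0)·(-3930014) = 4110692
Base-13 expansion of each c_i:
  c_1 = 153917 = 10·13^0 + 9·13^1 + 0·13^2 + 5·13^3 + 5·13^4
  c_2 = 2088329 = 9·13^0 + 12·13^1 + 6·13^2 + 1·13^3 + 8·13^4 + 5·13^5
  c_3 = 2724226 = 11·13^0 + 8·13^1 + 12·13^2 + 4·13^3 + 4·13^4 + 7·13^5
  c_4 = 1518438 = 12·13^0 + 10·13^1 + 1·13^2 + 2·13^3 + 1·13^4 + 4·13^5
  c_5 = 4110692 = 1·13^0 + 8·13^1 + 0·13^2 + 12·13^3 + 0·13^4 + 11·13^5
λ_0 = (10, 9, 11, 12, 1)
λ_1 = (9, 12, 8, 10, 8)
λ_2 = (0, 6, 12, 1, 0)
λ_3 = (5, 1, 4, 2, 12)
λ_4 = (5, 8, 4, 1, 0)
λ_5 = (0, 5, 7, 4, 11)

((10, 9, 11, 12, 1), (9, 12, 8, 10, 8), (0, 6, 12, 1, 0), (5, 1, 4, 2, 12), (5, 8, 4, 1, 0), (0, 5, 7, 4, 11))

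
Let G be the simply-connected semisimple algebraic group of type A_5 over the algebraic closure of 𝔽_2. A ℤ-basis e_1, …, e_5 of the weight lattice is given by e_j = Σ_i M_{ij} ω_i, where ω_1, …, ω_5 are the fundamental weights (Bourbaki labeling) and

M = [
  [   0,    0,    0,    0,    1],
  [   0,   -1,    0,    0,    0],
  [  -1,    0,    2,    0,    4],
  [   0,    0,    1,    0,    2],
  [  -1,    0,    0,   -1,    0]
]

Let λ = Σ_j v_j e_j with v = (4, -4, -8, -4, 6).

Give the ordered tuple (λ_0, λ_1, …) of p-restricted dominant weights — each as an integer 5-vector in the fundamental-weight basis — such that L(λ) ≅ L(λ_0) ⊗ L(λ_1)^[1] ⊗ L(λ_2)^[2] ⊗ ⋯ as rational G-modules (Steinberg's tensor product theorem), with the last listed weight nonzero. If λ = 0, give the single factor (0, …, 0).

((0, 0, 0, 0, 0), (1, 0, 0, 0, 0), (1, 1, 1, 1, 0))

In the fundamental-weight basis, λ has coordinates c = M·v (v = (4, -4, -8, -4, 6)):
  c_1 = 0*4 + 0*-4 + 0*-8 + 0*-4 + 1*6 = 6
  c_2 = 0*4 + -1*-4 + 0*-8 + 0*-4 + 0*6 = 4
  c_3 = -1*4 + 0*-4 + 2*-8 + 0*-4 + 4*6 = 4
  c_4 = 0*4 + 0*-4 + 1*-8 + 0*-4 + 2*6 = 4
  c_5 = -1*4 + 0*-4 + 0*-8 + -1*-4 + 0*6 = 0
Expand coordinatewise in base 2:
  c_1 = 6 = 0·2^0 + 1·2^1 + 1·2^2
  c_2 = 4 = 0·2^0 + 0·2^1 + 1·2^2
  c_3 = 4 = 0·2^0 + 0·2^1 + 1·2^2
  c_4 = 4 = 0·2^0 + 0·2^1 + 1·2^2
  c_5 = 0
Factor λ_0 = (0, 0, 0, 0, 0)
Factor λ_1 = (1, 0, 0, 0, 0)
Factor λ_2 = (1, 1, 1, 1, 0)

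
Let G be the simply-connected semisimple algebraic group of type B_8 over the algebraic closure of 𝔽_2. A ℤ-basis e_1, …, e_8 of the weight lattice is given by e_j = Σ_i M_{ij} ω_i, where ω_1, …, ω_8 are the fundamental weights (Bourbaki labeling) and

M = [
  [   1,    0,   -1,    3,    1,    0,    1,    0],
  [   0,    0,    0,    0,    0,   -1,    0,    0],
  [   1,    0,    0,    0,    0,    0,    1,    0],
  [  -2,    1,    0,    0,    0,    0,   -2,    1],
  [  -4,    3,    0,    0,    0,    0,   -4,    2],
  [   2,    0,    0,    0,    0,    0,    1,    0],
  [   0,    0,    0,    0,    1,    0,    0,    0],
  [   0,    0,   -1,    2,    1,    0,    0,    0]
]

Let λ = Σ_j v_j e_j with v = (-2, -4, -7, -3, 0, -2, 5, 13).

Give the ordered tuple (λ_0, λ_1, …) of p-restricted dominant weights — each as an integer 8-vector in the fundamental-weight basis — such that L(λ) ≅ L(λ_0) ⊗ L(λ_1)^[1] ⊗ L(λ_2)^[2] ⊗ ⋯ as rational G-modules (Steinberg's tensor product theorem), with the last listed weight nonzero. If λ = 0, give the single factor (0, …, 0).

((1, 0, 1, 1, 0, 1, 0, 1), (0, 1, 1, 1, 1, 0, 0, 0))

Converting to the ω-basis (c_i = row i of M dotted with v = (-2, -4, -7, -3, 0, -2, 5, 13)):
  c_1 = 1*-2 + 0*-4 + -1*-7 + 3*-3 + 1*0 + 0*-2 + 1*5 + 0*13 = 1
  c_2 = 0*-2 + 0*-4 + 0*-7 + 0*-3 + 0*0 + -1*-2 + 0*5 + 0*13 = 2
  c_3 = 1*-2 + 0*-4 + 0*-7 + 0*-3 + 0*0 + 0*-2 + 1*5 + 0*13 = 3
  c_4 = -2*-2 + 1*-4 + 0*-7 + 0*-3 + 0*0 + 0*-2 + -2*5 + 1*13 = 3
  c_5 = -4*-2 + 3*-4 + 0*-7 + 0*-3 + 0*0 + 0*-2 + -4*5 + 2*13 = 2
  c_6 = 2*-2 + 0*-4 + 0*-7 + 0*-3 + 0*0 + 0*-2 + 1*5 + 0*13 = 1
  c_7 = 0*-2 + 0*-4 + 0*-7 + 0*-3 + 1*0 + 0*-2 + 0*5 + 0*13 = 0
  c_8 = 0*-2 + 0*-4 + -1*-7 + 2*-3 + 1*0 + 0*-2 + 0*5 + 0*13 = 1
p = 2; digits c_i = Σ_j d_{ij}·2^j, 0 ≤ d_{ij} < 2:
  c_1 = 1 = 1·2^0
  c_2 = 2 = 0·2^0 + 1·2^1
  c_3 = 3 = 1·2^0 + 1·2^1
  c_4 = 3 = 1·2^0 + 1·2^1
  c_5 = 2 = 0·2^0 + 1·2^1
  c_6 = 1 = 1·2^0
  c_7 = 0
  c_8 = 1 = 1·2^0
Factor λ_0 = (1, 0, 1, 1, 0, 1, 0, 1)
Factor λ_1 = (0, 1, 1, 1, 1, 0, 0, 0)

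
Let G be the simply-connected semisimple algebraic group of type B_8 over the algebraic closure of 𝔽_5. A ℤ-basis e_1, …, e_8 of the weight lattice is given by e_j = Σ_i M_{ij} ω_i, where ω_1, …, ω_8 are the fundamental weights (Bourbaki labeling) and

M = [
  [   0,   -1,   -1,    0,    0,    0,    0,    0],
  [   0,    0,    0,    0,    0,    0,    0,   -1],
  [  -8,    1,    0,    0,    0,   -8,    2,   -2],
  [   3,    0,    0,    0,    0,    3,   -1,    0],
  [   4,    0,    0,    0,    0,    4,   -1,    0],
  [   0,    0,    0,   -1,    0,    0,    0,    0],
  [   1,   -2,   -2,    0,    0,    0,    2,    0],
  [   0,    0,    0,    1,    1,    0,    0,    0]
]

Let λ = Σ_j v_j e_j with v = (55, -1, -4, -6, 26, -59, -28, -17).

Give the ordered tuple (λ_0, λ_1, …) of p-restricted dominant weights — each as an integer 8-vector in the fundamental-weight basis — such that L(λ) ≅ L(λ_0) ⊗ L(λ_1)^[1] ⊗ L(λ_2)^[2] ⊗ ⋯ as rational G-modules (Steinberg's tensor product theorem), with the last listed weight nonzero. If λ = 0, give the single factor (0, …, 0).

((0, 2, 4, 1, 2, 1, 4, 0), (1, 3, 1, 3, 2, 1, 1, 4))

Compute c_i = Σ_j M_{ij} v_j with v = (55, -1, -4, -6, 26, -59, -28, -17):
  c_1 = 0·55 + (-1)·(-1) + (-1)·(-4) + (0)·(-6) + 0·26 + (0)·(-59) + (0)·(-28) + (0)·(-17) = 5
  c_2 = 0·55 + (0)·(-1) + (0)·(-4) + (0)·(-6) + 0·26 + (0)·(-59) + (0)·(-28) + (-1)·(-17) = 17
  c_3 = (-8)·(55) + (1)·(-1) + (0)·(-4) + (0)·(-6) + 0·26 + (-8)·(-59) + (2)·(-28) + (-2)·(-17) = 9
  c_4 = 3·55 + (0)·(-1) + (0)·(-4) + (0)·(-6) + 0·26 + (3)·(-59) + (-1)·(-28) + (0)·(-17) = 16
  c_5 = 4·55 + (0)·(-1) + (0)·(-4) + (0)·(-6) + 0·26 + (4)·(-59) + (-1)·(-28) + (0)·(-17) = 12
  c_6 = 0·55 + (0)·(-1) + (0)·(-4) + (-1)·(-6) + 0·26 + (0)·(-59) + (0)·(-28) + (0)·(-17) = 6
  c_7 = 1·55 + (-2)·(-1) + (-2)·(-4) + (0)·(-6) + 0·26 + (0)·(-59) + (2)·(-28) + (0)·(-17) = 9
  c_8 = 0·55 + (0)·(-1) + (0)·(-4) + (1)·(-6) + 1·26 + (0)·(-59) + (0)·(-28) + (0)·(-17) = 20
Writing each c_i in base p = 5:
  c_1 = 5 = 0·5^0 + 1·5^1
  c_2 = 17 = 2·5^0 + 3·5^1
  c_3 = 9 = 4·5^0 + 1·5^1
  c_4 = 16 = 1·5^0 + 3·5^1
  c_5 = 12 = 2·5^0 + 2·5^1
  c_6 = 6 = 1·5^0 + 1·5^1
  c_7 = 9 = 4·5^0 + 1·5^1
  c_8 = 20 = 0·5^0 + 4·5^1
Factor λ_0 = (0, 2, 4, 1, 2, 1, 4, 0)
Factor λ_1 = (1, 3, 1, 3, 2, 1, 1, 4)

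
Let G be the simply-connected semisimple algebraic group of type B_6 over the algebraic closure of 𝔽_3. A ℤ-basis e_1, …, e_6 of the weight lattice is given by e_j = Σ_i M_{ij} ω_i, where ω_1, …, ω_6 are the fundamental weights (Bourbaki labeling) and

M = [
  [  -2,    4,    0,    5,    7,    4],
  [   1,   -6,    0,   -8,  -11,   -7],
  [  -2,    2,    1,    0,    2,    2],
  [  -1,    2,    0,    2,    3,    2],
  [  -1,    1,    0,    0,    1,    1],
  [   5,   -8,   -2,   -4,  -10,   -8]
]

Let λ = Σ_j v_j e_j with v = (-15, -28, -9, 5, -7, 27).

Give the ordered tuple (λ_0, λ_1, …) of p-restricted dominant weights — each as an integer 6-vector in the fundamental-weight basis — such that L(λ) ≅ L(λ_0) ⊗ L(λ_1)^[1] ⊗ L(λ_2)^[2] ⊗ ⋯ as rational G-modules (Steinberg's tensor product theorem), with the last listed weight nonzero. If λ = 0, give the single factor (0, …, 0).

((2, 1, 2, 2, 1, 1), (0, 0, 1, 0, 2, 0))

In the fundamental-weight basis, λ has coordinates c = M·v (v = (-15, -28, -9, 5, -7, 27)):
  c_1 = -2*-15 + 4*-28 + 0*-9 + 5*5 + 7*-7 + 4*27 = 2
  c_2 = 1*-15 + -6*-28 + 0*-9 + -8*5 + -11*-7 + -7*27 = 1
  c_3 = -2*-15 + 2*-28 + 1*-9 + 0*5 + 2*-7 + 2*27 = 5
  c_4 = -1*-15 + 2*-28 + 0*-9 + 2*5 + 3*-7 + 2*27 = 2
  c_5 = -1*-15 + 1*-28 + 0*-9 + 0*5 + 1*-7 + 1*27 = 7
  c_6 = 5*-15 + -8*-28 + -2*-9 + -4*5 + -10*-7 + -8*27 = 1
Base-3 expansion of each c_i:
  c_1 = 2 = 2·3^0
  c_2 = 1 = 1·3^0
  c_3 = 5 = 2·3^0 + 1·3^1
  c_4 = 2 = 2·3^0
  c_5 = 7 = 1·3^0 + 2·3^1
  c_6 = 1 = 1·3^0
λ_0 = (2, 1, 2, 2, 1, 1)
λ_1 = (0, 0, 1, 0, 2, 0)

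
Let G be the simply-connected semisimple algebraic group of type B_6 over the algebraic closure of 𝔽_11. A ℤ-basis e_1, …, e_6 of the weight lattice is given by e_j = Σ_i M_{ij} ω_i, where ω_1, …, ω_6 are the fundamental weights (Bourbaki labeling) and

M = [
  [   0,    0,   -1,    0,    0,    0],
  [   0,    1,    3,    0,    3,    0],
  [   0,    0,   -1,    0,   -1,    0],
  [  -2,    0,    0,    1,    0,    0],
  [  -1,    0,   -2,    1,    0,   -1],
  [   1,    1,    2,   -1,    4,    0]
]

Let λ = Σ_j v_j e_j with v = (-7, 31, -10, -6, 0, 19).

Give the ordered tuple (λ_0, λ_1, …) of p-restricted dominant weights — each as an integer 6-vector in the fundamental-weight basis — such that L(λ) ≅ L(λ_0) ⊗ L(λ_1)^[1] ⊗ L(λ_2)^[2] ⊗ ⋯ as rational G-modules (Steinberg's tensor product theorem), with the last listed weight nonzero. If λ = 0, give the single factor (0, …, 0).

Change of basis e → ω: c = M·v where v = (-7, 31, -10, -6, 0, 19):
  c_1 = (0)·(-7) + 0·31 + (-1)·(-10) + (0)·(-6) + 0·0 + 0·19 = 10
  c_2 = (0)·(-7) + 1·31 + (3)·(-10) + (0)·(-6) + 3·0 + 0·19 = 1
  c_3 = (0)·(-7) + 0·31 + (-1)·(-10) + (0)·(-6) + (-1)·(0) + 0·19 = 10
  c_4 = (-2)·(-7) + 0·31 + (0)·(-10) + (1)·(-6) + 0·0 + 0·19 = 8
  c_5 = (-1)·(-7) + 0·31 + (-2)·(-10) + (1)·(-6) + 0·0 + (-1)·(19) = 2
  c_6 = (1)·(-7) + 1·31 + (2)·(-10) + (-1)·(-6) + 4·0 + 0·19 = 10
Writing each c_i in base p = 11:
  c_1 = 10 = 10·11^0
  c_2 = 1 = 1·11^0
  c_3 = 10 = 10·11^0
  c_4 = 8 = 8·11^0
  c_5 = 2 = 2·11^0
  c_6 = 10 = 10·11^0
Factor λ_0 = (10, 1, 10, 8, 2, 10)

((10, 1, 10, 8, 2, 10),)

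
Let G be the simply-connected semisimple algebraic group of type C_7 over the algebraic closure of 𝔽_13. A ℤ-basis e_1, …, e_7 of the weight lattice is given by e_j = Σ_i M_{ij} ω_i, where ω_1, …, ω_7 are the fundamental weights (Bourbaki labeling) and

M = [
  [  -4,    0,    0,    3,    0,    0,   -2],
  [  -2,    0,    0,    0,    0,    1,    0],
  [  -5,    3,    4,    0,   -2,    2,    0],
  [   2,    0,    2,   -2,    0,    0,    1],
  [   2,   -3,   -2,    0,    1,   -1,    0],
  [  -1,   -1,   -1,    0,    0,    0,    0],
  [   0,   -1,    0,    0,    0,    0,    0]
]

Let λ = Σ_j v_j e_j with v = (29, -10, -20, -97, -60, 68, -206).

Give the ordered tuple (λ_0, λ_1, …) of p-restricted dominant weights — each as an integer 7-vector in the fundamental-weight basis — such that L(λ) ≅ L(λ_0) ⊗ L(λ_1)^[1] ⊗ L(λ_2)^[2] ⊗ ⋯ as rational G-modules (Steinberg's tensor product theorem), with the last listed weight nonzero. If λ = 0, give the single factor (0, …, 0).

((5, 10, 1, 6, 0, 1, 10),)

Compute c_i = Σ_j M_{ij} v_j with v = (29, -10, -20, -97, -60, 68, -206):
  c_1 = (-4)·(29) + (0)·(-10) + (0)·(-20) + (3)·(-97) + (0)·(-60) + 0·68 + (-2)·(-206) = 5
  c_2 = (-2)·(29) + (0)·(-10) + (0)·(-20) + (0)·(-97) + (0)·(-60) + 1·68 + (0)·(-206) = 10
  c_3 = (-5)·(29) + (3)·(-10) + (4)·(-20) + (0)·(-97) + (-2)·(-60) + 2·68 + (0)·(-206) = 1
  c_4 = 2·29 + (0)·(-10) + (2)·(-20) + (-2)·(-97) + (0)·(-60) + 0·68 + (1)·(-206) = 6
  c_5 = 2·29 + (-3)·(-10) + (-2)·(-20) + (0)·(-97) + (1)·(-60) + (-1)·(68) + (0)·(-206) = 0
  c_6 = (-1)·(29) + (-1)·(-10) + (-1)·(-20) + (0)·(-97) + (0)·(-60) + 0·68 + (0)·(-206) = 1
  c_7 = 0·29 + (-1)·(-10) + (0)·(-20) + (0)·(-97) + (0)·(-60) + 0·68 + (0)·(-206) = 10
Expand coordinatewise in base 13:
  c_1 = 5 = 5·13^0
  c_2 = 10 = 10·13^0
  c_3 = 1 = 1·13^0
  c_4 = 6 = 6·13^0
  c_5 = 0
  c_6 = 1 = 1·13^0
  c_7 = 10 = 10·13^0
Factor λ_0 = (5, 10, 1, 6, 0, 1, 10)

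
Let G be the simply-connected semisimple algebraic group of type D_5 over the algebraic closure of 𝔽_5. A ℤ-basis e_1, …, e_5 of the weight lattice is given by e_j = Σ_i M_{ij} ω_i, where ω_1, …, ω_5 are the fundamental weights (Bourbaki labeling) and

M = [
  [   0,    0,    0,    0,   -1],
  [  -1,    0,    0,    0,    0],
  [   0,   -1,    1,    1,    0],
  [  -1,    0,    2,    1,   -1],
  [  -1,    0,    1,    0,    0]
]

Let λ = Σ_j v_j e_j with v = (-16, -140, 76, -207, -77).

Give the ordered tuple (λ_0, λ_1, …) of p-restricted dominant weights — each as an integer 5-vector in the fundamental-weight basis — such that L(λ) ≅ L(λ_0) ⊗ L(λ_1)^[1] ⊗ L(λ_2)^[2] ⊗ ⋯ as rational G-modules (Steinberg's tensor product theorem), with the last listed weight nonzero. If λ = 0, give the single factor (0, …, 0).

((2, 1, 4, 3, 2), (0, 3, 1, 2, 3), (3, 0, 0, 1, 3))

In the fundamental-weight basis, λ has coordinates c = M·v (v = (-16, -140, 76, -207, -77)):
  c_1 = 0*-16 + 0*-140 + 0*76 + 0*-207 + -1*-77 = 77
  c_2 = -1*-16 + 0*-140 + 0*76 + 0*-207 + 0*-77 = 16
  c_3 = 0*-16 + -1*-140 + 1*76 + 1*-207 + 0*-77 = 9
  c_4 = -1*-16 + 0*-140 + 2*76 + 1*-207 + -1*-77 = 38
  c_5 = -1*-16 + 0*-140 + 1*76 + 0*-207 + 0*-77 = 92
Expand coordinatewise in base 5:
  c_1 = 77 = 2·5^0 + 0·5^1 + 3·5^2
  c_2 = 16 = 1·5^0 + 3·5^1
  c_3 = 9 = 4·5^0 + 1·5^1
  c_4 = 38 = 3·5^0 + 2·5^1 + 1·5^2
  c_5 = 92 = 2·5^0 + 3·5^1 + 3·5^2
λ_0 = (2, 1, 4, 3, 2)
λ_1 = (0, 3, 1, 2, 3)
λ_2 = (3, 0, 0, 1, 3)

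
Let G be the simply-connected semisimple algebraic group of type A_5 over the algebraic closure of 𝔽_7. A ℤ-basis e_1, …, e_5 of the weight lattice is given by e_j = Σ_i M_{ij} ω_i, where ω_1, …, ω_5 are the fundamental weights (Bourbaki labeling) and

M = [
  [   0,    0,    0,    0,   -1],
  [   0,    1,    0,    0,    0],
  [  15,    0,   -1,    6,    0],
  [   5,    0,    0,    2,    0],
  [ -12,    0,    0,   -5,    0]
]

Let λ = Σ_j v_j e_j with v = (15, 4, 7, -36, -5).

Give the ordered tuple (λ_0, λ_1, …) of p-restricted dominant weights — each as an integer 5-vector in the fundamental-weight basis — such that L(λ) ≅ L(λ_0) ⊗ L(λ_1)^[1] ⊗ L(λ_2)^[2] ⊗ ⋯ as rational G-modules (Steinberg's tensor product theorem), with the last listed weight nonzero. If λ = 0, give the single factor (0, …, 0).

Compute c_i = Σ_j M_{ij} v_j with v = (15, 4, 7, -36, -5):
  c_1 = (0)·(15) + (0)·(4) + (0)·(7) + (0)·(-36) + (-1)·(-5) = 5
  c_2 = (0)·(15) + (1)·(4) + (0)·(7) + (0)·(-36) + (0)·(-5) = 4
  c_3 = (15)·(15) + (0)·(4) + (-1)·(7) + (6)·(-36) + (0)·(-5) = 2
  c_4 = (5)·(15) + (0)·(4) + (0)·(7) + (2)·(-36) + (0)·(-5) = 3
  c_5 = (-12)·(15) + (0)·(4) + (0)·(7) + (-5)·(-36) + (0)·(-5) = 0
Expand coordinatewise in base 7:
  c_1 = 5 = 5·7^0
  c_2 = 4 = 4·7^0
  c_3 = 2 = 2·7^0
  c_4 = 3 = 3·7^0
  c_5 = 0
λ_0 = (5, 4, 2, 3, 0)

((5, 4, 2, 3, 0),)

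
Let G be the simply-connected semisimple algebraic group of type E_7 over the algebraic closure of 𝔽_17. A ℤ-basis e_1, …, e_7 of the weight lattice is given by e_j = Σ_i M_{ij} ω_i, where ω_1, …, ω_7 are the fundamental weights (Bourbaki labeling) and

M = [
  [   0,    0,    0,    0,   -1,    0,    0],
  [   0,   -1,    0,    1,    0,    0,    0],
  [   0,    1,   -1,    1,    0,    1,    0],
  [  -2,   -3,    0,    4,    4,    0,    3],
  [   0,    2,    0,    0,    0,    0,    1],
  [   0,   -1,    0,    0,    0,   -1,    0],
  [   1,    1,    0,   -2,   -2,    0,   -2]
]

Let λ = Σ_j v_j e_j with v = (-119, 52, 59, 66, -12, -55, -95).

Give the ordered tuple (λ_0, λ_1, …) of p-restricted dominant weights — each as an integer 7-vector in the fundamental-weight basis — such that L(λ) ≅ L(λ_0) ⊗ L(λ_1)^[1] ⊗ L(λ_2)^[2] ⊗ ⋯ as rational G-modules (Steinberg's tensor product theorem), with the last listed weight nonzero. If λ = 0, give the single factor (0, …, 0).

Converting to the ω-basis (c_i = row i of M dotted with v = (-119, 52, 59, 66, -12, -55, -95)):
  c_1 = (0)·(-119) + (0)·(52) + (0)·(59) + (0)·(66) + (-1)·(-12) + (0)·(-55) + (0)·(-95) = 12
  c_2 = (0)·(-119) + (-1)·(52) + (0)·(59) + (1)·(66) + (0)·(-12) + (0)·(-55) + (0)·(-95) = 14
  c_3 = (0)·(-119) + (1)·(52) + (-1)·(59) + (1)·(66) + (0)·(-12) + (1)·(-55) + (0)·(-95) = 4
  c_4 = (-2)·(-119) + (-3)·(52) + (0)·(59) + (4)·(66) + (4)·(-12) + (0)·(-55) + (3)·(-95) = 13
  c_5 = (0)·(-119) + (2)·(52) + (0)·(59) + (0)·(66) + (0)·(-12) + (0)·(-55) + (1)·(-95) = 9
  c_6 = (0)·(-119) + (-1)·(52) + (0)·(59) + (0)·(66) + (0)·(-12) + (-1)·(-55) + (0)·(-95) = 3
  c_7 = (1)·(-119) + (1)·(52) + (0)·(59) + (-2)·(66) + (-2)·(-12) + (0)·(-55) + (-2)·(-95) = 15
Writing each c_i in base p = 17:
  c_1 = 12 = 12·17^0
  c_2 = 14 = 14·17^0
  c_3 = 4 = 4·17^0
  c_4 = 13 = 13·17^0
  c_5 = 9 = 9·17^0
  c_6 = 3 = 3·17^0
  c_7 = 15 = 15·17^0
λ_0 = (12, 14, 4, 13, 9, 3, 15)

((12, 14, 4, 13, 9, 3, 15),)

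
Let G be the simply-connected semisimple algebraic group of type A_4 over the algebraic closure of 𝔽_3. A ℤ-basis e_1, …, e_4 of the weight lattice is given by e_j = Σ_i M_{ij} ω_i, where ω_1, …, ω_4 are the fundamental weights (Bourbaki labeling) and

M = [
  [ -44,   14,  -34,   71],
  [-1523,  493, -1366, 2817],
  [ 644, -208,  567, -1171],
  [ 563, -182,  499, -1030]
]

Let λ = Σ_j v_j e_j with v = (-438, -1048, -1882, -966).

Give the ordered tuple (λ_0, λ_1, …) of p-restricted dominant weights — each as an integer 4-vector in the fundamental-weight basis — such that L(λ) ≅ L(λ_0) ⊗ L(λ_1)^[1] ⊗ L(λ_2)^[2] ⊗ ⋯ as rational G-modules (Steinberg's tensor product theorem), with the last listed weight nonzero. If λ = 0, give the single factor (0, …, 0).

Compute c_i = Σ_j M_{ij} v_j with v = (-438, -1048, -1882, -966):
  c_1 = (-44)·(-438) + (14)·(-1048) + (-34)·(-1882) + (71)·(-966) = 2
  c_2 = (-1523)·(-438) + (493)·(-1048) + (-1366)·(-1882) + (2817)·(-966) = 0
  c_3 = (644)·(-438) + (-208)·(-1048) + (567)·(-1882) + (-1171)·(-966) = 4
  c_4 = (563)·(-438) + (-182)·(-1048) + (499)·(-1882) + (-1030)·(-966) = 4
Base-3 expansion of each c_i:
  c_1 = 2 = 2·3^0
  c_2 = 0
  c_3 = 4 = 1·3^0 + 1·3^1
  c_4 = 4 = 1·3^0 + 1·3^1
λ_0 = (2, 0, 1, 1)
λ_1 = (0, 0, 1, 1)

((2, 0, 1, 1), (0, 0, 1, 1))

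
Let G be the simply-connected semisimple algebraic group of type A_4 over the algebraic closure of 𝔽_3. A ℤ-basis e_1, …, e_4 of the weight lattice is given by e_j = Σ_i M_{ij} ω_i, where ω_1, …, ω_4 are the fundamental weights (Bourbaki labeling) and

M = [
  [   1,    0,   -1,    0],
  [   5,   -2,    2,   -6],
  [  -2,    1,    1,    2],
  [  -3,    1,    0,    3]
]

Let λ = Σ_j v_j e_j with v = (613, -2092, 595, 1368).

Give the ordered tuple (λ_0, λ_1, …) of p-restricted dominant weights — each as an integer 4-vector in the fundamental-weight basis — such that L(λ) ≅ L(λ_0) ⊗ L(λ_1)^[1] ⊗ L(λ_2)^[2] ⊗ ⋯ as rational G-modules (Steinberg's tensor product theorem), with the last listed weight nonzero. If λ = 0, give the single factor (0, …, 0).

ω-coordinates c = M·v, v = (613, -2092, 595, 1368):
  c_1 = (1)·(613) + (0)·(-2092) + (-1)·(595) + (0)·(1368) = 18
  c_2 = (5)·(613) + (-2)·(-2092) + (2)·(595) + (-6)·(1368) = 231
  c_3 = (-2)·(613) + (1)·(-2092) + (1)·(595) + (2)·(1368) = 13
  c_4 = (-3)·(613) + (1)·(-2092) + (0)·(595) + (3)·(1368) = 173
Writing each c_i in base p = 3:
  c_1 = 18 = 0·3^0 + 0·3^1 + 2·3^2
  c_2 = 231 = 0·3^0 + 2·3^1 + 1·3^2 + 2·3^3 + 2·3^4
  c_3 = 13 = 1·3^0 + 1·3^1 + 1·3^2
  c_4 = 173 = 2·3^0 + 0·3^1 + 1·3^2 + 0·3^3 + 2·3^4
λ_0 = (0, 0, 1, 2)
λ_1 = (0, 2, 1, 0)
λ_2 = (2, 1, 1, 1)
λ_3 = (0, 2, 0, 0)
λ_4 = (0, 2, 0, 2)

((0, 0, 1, 2), (0, 2, 1, 0), (2, 1, 1, 1), (0, 2, 0, 0), (0, 2, 0, 2))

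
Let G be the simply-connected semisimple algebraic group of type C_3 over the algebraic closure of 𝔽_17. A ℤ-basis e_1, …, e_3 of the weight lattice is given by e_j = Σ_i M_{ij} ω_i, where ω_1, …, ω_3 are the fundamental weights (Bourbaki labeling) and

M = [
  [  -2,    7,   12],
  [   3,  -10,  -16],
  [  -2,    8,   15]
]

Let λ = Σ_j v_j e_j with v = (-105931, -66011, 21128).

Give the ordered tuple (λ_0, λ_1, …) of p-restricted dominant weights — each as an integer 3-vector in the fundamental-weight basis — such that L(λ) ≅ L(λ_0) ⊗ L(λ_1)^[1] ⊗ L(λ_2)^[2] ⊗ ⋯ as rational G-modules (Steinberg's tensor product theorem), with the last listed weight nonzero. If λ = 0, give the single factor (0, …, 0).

((6, 2, 14), (8, 13, 6), (11, 14, 2))

Compute c_i = Σ_j M_{ij} v_j with v = (-105931, -66011, 21128):
  c_1 = (-2)·(-105931) + (7)·(-66011) + (12)·(21128) = 3321
  c_2 = (3)·(-105931) + (-10)·(-66011) + (-16)·(21128) = 4269
  c_3 = (-2)·(-105931) + (8)·(-66011) + (15)·(21128) = 694
Expand coordinatewise in base 17:
  c_1 = 3321 = 6·17^0 + 8·17^1 + 11·17^2
  c_2 = 4269 = 2·17^0 + 13·17^1 + 14·17^2
  c_3 = 694 = 14·17^0 + 6·17^1 + 2·17^2
p-restricted factor λ_0 = (6, 2, 14)
p-restricted factor λ_1 = (8, 13, 6)
p-restricted factor λ_2 = (11, 14, 2)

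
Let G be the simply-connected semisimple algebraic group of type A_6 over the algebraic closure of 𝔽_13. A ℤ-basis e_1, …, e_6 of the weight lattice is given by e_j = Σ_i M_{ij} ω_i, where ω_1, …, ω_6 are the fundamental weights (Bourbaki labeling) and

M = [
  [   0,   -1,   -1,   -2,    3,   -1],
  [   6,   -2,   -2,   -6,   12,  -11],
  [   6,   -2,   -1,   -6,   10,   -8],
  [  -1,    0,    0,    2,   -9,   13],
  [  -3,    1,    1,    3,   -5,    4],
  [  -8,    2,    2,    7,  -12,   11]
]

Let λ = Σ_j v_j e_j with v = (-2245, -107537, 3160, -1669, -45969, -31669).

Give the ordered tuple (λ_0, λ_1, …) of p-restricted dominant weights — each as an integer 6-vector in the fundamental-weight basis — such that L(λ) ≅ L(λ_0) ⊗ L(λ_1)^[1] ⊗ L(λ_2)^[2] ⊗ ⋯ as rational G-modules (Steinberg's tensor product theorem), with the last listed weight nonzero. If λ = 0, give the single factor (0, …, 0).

((8, 1, 1, 8, 0, 12), (9, 0, 7, 6, 1, 8), (8, 12, 12, 5, 3, 4))

Converting to the ω-basis (c_i = row i of M dotted with v = (-2245, -107537, 3160, -1669, -45969, -31669)):
  c_1 = 0*-2245 + -1*-107537 + -1*3160 + -2*-1669 + 3*-45969 + -1*-31669 = 1477
  c_2 = 6*-2245 + -2*-107537 + -2*3160 + -6*-1669 + 12*-45969 + -11*-31669 = 2029
  c_3 = 6*-2245 + -2*-107537 + -1*3160 + -6*-1669 + 10*-45969 + -8*-31669 = 2120
  c_4 = -1*-2245 + 0*-107537 + 0*3160 + 2*-1669 + -9*-45969 + 13*-31669 = 931
  c_5 = -3*-2245 + 1*-107537 + 1*3160 + 3*-1669 + -5*-45969 + 4*-31669 = 520
  c_6 = -8*-2245 + 2*-107537 + 2*3160 + 7*-1669 + -12*-45969 + 11*-31669 = 792
Writing each c_i in base p = 13:
  c_1 = 1477 = 8·13^0 + 9·13^1 + 8·13^2
  c_2 = 2029 = 1·13^0 + 0·13^1 + 12·13^2
  c_3 = 2120 = 1·13^0 + 7·13^1 + 12·13^2
  c_4 = 931 = 8·13^0 + 6·13^1 + 5·13^2
  c_5 = 520 = 0·13^0 + 1·13^1 + 3·13^2
  c_6 = 792 = 12·13^0 + 8·13^1 + 4·13^2
Factor λ_0 = (8, 1, 1, 8, 0, 12)
Factor λ_1 = (9, 0, 7, 6, 1, 8)
Factor λ_2 = (8, 12, 12, 5, 3, 4)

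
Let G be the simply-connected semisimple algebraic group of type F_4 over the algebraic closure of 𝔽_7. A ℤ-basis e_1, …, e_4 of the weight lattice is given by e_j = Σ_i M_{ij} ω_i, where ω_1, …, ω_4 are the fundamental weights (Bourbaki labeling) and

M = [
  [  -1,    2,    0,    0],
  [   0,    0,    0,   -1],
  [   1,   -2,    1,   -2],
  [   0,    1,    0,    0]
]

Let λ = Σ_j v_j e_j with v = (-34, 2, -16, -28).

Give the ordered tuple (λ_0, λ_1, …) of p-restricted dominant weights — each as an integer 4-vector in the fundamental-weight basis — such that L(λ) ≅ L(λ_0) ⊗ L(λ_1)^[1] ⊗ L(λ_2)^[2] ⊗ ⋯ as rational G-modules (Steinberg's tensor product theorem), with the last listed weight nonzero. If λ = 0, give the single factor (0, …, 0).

ω-coordinates c = M·v, v = (-34, 2, -16, -28):
  c_1 = (-1)·(-34) + (2)·(2) + (0)·(-16) + (0)·(-28) = 38
  c_2 = (0)·(-34) + (0)·(2) + (0)·(-16) + (-1)·(-28) = 28
  c_3 = (1)·(-34) + (-2)·(2) + (1)·(-16) + (-2)·(-28) = 2
  c_4 = (0)·(-34) + (1)·(2) + (0)·(-16) + (0)·(-28) = 2
Writing each c_i in base p = 7:
  c_1 = 38 = 3·7^0 + 5·7^1
  c_2 = 28 = 0·7^0 + 4·7^1
  c_3 = 2 = 2·7^0
  c_4 = 2 = 2·7^0
Factor λ_0 = (3, 0, 2, 2)
Factor λ_1 = (5, 4, 0, 0)

((3, 0, 2, 2), (5, 4, 0, 0))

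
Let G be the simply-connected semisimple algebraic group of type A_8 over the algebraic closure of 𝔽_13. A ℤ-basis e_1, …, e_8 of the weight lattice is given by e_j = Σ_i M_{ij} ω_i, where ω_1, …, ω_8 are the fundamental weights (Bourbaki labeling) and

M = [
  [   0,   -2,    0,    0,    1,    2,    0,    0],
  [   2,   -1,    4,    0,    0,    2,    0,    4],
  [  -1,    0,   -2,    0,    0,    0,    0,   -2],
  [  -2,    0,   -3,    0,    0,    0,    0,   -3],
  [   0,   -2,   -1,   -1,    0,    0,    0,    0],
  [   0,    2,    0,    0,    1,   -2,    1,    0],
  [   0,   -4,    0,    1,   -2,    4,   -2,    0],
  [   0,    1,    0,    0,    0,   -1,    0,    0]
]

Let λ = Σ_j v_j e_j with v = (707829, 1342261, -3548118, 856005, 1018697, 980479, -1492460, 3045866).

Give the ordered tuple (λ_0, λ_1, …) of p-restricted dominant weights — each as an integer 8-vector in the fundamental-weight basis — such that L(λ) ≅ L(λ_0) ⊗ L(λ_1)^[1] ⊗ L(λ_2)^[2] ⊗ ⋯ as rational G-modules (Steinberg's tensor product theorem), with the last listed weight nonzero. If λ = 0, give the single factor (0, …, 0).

Change of basis e → ω: c = M·v where v = (707829, 1342261, -3548118, 856005, 1018697, 980479, -1492460, 3045866):
  c_1 = (0)·(707829) + (-2)·(1342261) + (0)·(-3548118) + (0)·(856005) + (1)·(1018697) + (2)·(980479) + (0)·(-1492460) + (0)·(3045866) = 295133
  c_2 = (2)·(707829) + (-1)·(1342261) + (4)·(-3548118) + (0)·(856005) + (0)·(1018697) + (2)·(980479) + (0)·(-1492460) + (4)·(3045866) = 25347
  c_3 = (-1)·(707829) + (0)·(1342261) + (-2)·(-3548118) + (0)·(856005) + (0)·(1018697) + (0)·(980479) + (0)·(-1492460) + (-2)·(3045866) = 296675
  c_4 = (-2)·(707829) + (0)·(1342261) + (-3)·(-3548118) + (0)·(856005) + (0)·(1018697) + (0)·(980479) + (0)·(-1492460) + (-3)·(3045866) = 91098
  c_5 = (0)·(707829) + (-2)·(1342261) + (-1)·(-3548118) + (-1)·(856005) + (0)·(1018697) + (0)·(980479) + (0)·(-1492460) + (0)·(3045866) = 7591
  c_6 = (0)·(707829) + (2)·(1342261) + (0)·(-3548118) + (0)·(856005) + (1)·(1018697) + (-2)·(980479) + (1)·(-1492460) + (0)·(3045866) = 249801
  c_7 = (0)·(707829) + (-4)·(1342261) + (0)·(-3548118) + (1)·(856005) + (-2)·(1018697) + (4)·(980479) + (-2)·(-1492460) + (0)·(3045866) = 356403
  c_8 = (0)·(707829) + (1)·(1342261) + (0)·(-3548118) + (0)·(856005) + (0)·(1018697) + (-1)·(980479) + (0)·(-1492460) + (0)·(3045866) = 361782
Base-13 expansion of each c_i:
  c_1 = 295133 = 7·13^0 + 4·13^1 + 4·13^2 + 4·13^3 + 10·13^4
  c_2 = 25347 = 10·13^0 + 12·13^1 + 6·13^2 + 11·13^3
  c_3 = 296675 = 2·13^0 + 6·13^1 + 0·13^2 + 5·13^3 + 10·13^4
  c_4 = 91098 = 7·13^0 + 0·13^1 + 6·13^2 + 2·13^3 + 3·13^4
  c_5 = 7591 = 12·13^0 + 11·13^1 + 5·13^2 + 3·13^3
  c_6 = 249801 = 6·13^0 + 1·13^1 + 9·13^2 + 9·13^3 + 8·13^4
  c_7 = 356403 = 8·13^0 + 11·13^1 + 2·13^2 + 6·13^3 + 12·13^4
  c_8 = 361782 = 5·13^0 + 9·13^1 + 8·13^2 + 8·13^3 + 12·13^4
λ_0 = (7, 10, 2, 7, 12, 6, 8, 5)
λ_1 = (4, 12, 6, 0, 11, 1, 11, 9)
λ_2 = (4, 6, 0, 6, 5, 9, 2, 8)
λ_3 = (4, 11, 5, 2, 3, 9, 6, 8)
λ_4 = (10, 0, 10, 3, 0, 8, 12, 12)

((7, 10, 2, 7, 12, 6, 8, 5), (4, 12, 6, 0, 11, 1, 11, 9), (4, 6, 0, 6, 5, 9, 2, 8), (4, 11, 5, 2, 3, 9, 6, 8), (10, 0, 10, 3, 0, 8, 12, 12))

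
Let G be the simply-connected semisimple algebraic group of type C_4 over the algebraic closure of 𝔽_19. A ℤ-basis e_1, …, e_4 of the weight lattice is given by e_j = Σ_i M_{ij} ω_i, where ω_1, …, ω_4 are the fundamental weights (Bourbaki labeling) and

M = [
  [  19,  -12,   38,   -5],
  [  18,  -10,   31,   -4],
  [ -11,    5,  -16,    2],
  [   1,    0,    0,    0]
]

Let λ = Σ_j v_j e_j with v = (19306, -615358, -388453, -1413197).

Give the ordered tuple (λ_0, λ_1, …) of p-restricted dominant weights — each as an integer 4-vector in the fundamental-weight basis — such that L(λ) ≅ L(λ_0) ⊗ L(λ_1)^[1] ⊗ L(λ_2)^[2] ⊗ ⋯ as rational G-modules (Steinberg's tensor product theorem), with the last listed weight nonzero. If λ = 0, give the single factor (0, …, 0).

Change of basis e → ω: c = M·v where v = (19306, -615358, -388453, -1413197):
  c_1 = 19*19306 + -12*-615358 + 38*-388453 + -5*-1413197 = 55881
  c_2 = 18*19306 + -10*-615358 + 31*-388453 + -4*-1413197 = 111833
  c_3 = -11*19306 + 5*-615358 + -16*-388453 + 2*-1413197 = 99698
  c_4 = 1*19306 + 0*-615358 + 0*-388453 + 0*-1413197 = 19306
Writing each c_i in base p = 19:
  c_1 = 55881 = 2·19^0 + 15·19^1 + 2·19^2 + 8·19^3
  c_2 = 111833 = 18·19^0 + 14·19^1 + 5·19^2 + 16·19^3
  c_3 = 99698 = 5·19^0 + 3·19^1 + 10·19^2 + 14·19^3
  c_4 = 19306 = 2·19^0 + 9·19^1 + 15·19^2 + 2·19^3
λ_0 = (2, 18, 5, 2)
λ_1 = (15, 14, 3, 9)
λ_2 = (2, 5, 10, 15)
λ_3 = (8, 16, 14, 2)

((2, 18, 5, 2), (15, 14, 3, 9), (2, 5, 10, 15), (8, 16, 14, 2))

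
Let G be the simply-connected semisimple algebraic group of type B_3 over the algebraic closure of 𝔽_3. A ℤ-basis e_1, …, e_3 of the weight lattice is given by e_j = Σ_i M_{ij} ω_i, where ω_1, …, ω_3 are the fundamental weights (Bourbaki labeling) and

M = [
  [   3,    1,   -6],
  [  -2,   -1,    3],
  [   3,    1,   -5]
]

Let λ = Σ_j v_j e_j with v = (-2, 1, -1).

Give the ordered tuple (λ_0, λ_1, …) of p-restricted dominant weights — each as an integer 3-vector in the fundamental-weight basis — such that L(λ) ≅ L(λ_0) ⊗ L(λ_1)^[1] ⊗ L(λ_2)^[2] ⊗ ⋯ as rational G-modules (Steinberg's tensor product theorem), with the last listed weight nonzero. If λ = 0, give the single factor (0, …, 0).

Change of basis e → ω: c = M·v where v = (-2, 1, -1):
  c_1 = (3)·(-2) + 1·1 + (-6)·(-1) = 1
  c_2 = (-2)·(-2) + (-1)·(1) + (3)·(-1) = 0
  c_3 = (3)·(-2) + 1·1 + (-5)·(-1) = 0
p = 3; digits c_i = Σ_j d_{ij}·3^j, 0 ≤ d_{ij} < 3:
  c_1 = 1 = 1·3^0
  c_2 = 0
  c_3 = 0
λ_0 = (1, 0, 0)

((1, 0, 0),)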